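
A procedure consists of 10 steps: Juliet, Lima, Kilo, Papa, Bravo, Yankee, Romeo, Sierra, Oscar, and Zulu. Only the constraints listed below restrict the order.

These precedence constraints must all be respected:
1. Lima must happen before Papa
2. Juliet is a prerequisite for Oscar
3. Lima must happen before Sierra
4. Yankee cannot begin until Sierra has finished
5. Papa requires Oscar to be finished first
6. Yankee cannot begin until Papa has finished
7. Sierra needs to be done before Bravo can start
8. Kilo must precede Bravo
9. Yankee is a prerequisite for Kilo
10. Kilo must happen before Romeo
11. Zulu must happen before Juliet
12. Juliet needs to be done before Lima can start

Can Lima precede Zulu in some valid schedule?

No

Following Zulu → Juliet → Lima, Zulu must precede Lima in every valid ordering.
So no valid ordering can have Lima before Zulu.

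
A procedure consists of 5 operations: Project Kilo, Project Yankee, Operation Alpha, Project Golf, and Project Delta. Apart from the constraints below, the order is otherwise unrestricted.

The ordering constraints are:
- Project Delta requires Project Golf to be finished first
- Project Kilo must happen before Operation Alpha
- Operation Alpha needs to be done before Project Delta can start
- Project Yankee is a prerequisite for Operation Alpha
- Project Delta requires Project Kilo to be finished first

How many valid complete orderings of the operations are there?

The operations with no prerequisites are Project Kilo, Project Yankee, Project Golf; any of them can be placed first.
Counting all ways to extend the partial order to a total order gives 8.

8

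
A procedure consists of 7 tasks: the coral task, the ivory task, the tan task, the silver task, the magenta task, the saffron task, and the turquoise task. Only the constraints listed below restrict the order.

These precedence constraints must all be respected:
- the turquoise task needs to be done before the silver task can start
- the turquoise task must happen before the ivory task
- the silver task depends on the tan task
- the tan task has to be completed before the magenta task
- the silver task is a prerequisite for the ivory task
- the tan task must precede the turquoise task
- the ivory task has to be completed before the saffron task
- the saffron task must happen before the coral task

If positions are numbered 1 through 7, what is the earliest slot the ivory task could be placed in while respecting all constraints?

The tasks that are forced before the ivory task, directly or transitively, are the tan task, the silver task, the turquoise task. That's 3 tasks.
With 3 mandatory predecessors, the earliest the ivory task can sit is position 3+1 = 4, and placing just those 3 first achieves it.

4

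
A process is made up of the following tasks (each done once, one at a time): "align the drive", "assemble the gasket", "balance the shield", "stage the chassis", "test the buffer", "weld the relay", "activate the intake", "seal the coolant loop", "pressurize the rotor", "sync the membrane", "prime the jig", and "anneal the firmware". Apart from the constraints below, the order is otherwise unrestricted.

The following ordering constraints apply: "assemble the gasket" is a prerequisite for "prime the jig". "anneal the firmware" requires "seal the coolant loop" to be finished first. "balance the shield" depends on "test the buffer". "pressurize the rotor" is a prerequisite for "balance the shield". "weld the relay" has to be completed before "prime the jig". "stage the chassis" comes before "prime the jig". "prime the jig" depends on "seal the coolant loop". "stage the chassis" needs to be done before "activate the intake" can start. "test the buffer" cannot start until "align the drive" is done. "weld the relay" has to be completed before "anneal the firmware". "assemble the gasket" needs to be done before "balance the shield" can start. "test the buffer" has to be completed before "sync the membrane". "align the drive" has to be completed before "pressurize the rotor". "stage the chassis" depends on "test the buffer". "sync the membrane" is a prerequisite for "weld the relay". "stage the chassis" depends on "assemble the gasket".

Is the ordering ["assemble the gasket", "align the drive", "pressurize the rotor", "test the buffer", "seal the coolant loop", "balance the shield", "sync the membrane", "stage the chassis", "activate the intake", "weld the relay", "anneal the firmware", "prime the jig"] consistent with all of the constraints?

Yes

Every stated constraint is respected: "assemble the gasket" sits at position 1, ahead of "prime the jig" at position 12, and each of the other listed pairs likewise has the predecessor earlier in the sequence.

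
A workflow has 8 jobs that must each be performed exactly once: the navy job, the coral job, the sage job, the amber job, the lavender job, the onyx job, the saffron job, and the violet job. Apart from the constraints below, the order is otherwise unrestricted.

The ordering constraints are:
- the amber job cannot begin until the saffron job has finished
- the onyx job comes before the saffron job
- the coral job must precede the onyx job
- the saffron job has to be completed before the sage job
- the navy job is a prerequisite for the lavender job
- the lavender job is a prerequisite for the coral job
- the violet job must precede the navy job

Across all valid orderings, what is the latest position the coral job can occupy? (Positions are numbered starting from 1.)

4

The jobs that are forced after the coral job, directly or by a chain of constraints, are the sage job, the amber job, the onyx job, the saffron job. That's 4 jobs.
With 4 mandatory successors out of 8 jobs total, the latest slot for the coral job is 8−4 = 4, and it's reachable by doing all non-successors before the coral job.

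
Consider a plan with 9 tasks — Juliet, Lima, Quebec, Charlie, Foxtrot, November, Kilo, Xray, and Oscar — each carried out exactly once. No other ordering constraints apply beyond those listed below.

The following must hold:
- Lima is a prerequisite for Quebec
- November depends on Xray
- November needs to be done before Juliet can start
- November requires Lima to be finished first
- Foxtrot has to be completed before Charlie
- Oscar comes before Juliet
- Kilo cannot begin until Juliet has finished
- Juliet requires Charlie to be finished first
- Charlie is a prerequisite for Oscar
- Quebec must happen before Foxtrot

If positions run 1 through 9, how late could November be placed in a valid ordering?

Every task that must follow November has to come after it. Tracing all chains starting from November, those tasks are: Juliet, Kilo — 2 in total.
With 2 mandatory successors out of 9 tasks total, the latest slot for November is 9−2 = 7, and it's reachable by doing all non-successors before November.

7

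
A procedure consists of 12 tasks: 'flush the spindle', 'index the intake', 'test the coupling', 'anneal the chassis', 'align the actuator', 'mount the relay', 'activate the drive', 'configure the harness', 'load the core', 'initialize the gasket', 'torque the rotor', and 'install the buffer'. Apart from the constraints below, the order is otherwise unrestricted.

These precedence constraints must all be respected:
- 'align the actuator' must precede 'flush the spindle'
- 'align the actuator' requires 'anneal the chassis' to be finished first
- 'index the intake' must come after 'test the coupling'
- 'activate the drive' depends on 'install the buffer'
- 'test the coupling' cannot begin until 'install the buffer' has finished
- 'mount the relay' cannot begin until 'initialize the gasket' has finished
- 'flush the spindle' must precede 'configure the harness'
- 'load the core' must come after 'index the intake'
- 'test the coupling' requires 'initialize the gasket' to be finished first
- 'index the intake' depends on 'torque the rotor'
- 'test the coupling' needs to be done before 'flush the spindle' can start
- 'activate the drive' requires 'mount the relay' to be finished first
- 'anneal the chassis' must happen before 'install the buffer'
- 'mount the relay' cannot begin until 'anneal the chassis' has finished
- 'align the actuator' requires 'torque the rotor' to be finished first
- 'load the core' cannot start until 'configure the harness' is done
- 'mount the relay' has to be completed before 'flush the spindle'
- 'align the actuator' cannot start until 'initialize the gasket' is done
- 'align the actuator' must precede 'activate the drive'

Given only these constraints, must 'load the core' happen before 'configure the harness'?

There is a chain 'configure the harness' → 'load the core', which puts 'configure the harness' before 'load the core'.
So 'load the core' never precedes 'configure the harness'.

No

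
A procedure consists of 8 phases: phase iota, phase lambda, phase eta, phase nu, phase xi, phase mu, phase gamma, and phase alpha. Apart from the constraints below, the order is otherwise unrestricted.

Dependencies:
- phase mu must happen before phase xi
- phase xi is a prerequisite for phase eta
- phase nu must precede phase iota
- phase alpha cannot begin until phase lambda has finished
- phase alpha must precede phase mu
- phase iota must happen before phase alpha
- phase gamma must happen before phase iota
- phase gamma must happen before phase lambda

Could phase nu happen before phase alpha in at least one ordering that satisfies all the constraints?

Yes

Phase nu is actually forced before phase alpha by the constraints, so certainly some valid ordering has phase nu first.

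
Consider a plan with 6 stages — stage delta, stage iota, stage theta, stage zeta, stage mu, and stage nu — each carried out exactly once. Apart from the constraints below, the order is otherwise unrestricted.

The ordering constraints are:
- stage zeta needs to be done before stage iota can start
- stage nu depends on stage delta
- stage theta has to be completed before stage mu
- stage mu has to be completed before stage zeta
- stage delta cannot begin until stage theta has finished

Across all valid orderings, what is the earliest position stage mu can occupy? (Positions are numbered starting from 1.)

The only stage forced before stage mu (directly or transitively) is stage theta.
With 1 mandatory predecessor, the earliest stage mu can sit is position 1+1 = 2, and placing just that one first achieves it.

2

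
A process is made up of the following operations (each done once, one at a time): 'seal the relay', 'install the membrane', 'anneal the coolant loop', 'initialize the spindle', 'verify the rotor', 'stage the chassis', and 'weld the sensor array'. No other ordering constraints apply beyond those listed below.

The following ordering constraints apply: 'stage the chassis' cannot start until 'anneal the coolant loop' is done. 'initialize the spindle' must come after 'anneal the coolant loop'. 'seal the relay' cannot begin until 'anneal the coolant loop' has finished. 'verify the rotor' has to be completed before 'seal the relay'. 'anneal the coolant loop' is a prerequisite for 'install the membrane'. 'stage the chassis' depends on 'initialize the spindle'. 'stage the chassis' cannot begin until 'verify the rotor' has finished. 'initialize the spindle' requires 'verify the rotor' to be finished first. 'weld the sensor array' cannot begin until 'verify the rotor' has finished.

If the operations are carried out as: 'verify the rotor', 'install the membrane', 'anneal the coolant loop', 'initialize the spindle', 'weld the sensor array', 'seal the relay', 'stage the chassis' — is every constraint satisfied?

The sequence places 'install the membrane' ahead of 'anneal the coolant loop'.
Since 'anneal the coolant loop' is required before 'install the membrane', the ordering is invalid.

No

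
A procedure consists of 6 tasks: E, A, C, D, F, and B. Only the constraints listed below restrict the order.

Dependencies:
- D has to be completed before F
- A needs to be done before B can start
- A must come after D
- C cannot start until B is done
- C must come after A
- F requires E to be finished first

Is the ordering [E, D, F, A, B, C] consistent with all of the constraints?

Checking each listed constraint against this order: for instance, A is in position 4 and C in position 6, so that constraint holds — and the remaining constraints check out the same way.

Yes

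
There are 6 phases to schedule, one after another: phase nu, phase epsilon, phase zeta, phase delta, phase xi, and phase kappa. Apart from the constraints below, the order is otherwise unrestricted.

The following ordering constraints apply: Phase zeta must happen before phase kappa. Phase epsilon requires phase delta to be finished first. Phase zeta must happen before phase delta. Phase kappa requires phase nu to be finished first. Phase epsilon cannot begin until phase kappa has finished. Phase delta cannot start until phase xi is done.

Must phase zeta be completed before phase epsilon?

Yes

Following the dependencies: phase zeta → phase delta → phase epsilon.
Hence phase zeta necessarily comes before phase epsilon.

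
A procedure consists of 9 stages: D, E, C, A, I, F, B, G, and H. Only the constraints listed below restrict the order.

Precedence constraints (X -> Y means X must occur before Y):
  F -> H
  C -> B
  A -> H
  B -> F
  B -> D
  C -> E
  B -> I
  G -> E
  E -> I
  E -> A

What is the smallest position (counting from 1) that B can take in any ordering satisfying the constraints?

The only stage forced before B (directly or transitively) is C.
So at minimum 1 stage comes before B, putting B no earlier than position 2. That position is achievable by scheduling exactly that predecessor first.

2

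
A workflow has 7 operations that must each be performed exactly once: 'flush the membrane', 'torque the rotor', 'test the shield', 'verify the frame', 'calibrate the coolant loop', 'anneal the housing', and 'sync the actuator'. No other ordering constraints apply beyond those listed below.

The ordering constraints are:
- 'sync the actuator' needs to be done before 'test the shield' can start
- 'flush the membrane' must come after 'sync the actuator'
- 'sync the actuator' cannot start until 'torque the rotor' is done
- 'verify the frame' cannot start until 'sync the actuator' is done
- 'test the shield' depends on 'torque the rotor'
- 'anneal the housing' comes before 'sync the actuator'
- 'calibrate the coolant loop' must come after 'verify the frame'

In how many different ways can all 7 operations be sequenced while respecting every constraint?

24

2 operations have no prerequisites ('torque the rotor', 'anneal the housing'), so any of them could come first.
Enumerating by repeatedly choosing an available operation (one whose prerequisites are all placed) gives 24 distinct complete orderings.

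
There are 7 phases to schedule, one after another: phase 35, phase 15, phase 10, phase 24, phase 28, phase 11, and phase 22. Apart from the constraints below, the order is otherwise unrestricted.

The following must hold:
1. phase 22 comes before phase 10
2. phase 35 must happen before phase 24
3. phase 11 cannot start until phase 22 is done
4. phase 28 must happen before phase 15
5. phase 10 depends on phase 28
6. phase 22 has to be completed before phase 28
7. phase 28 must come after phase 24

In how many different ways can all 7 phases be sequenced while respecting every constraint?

30

The phases with no prerequisites are phase 35, phase 22; any of them can be placed first.
Enumerating by repeatedly choosing an available phase (one whose prerequisites are all placed) gives 30 distinct complete orderings.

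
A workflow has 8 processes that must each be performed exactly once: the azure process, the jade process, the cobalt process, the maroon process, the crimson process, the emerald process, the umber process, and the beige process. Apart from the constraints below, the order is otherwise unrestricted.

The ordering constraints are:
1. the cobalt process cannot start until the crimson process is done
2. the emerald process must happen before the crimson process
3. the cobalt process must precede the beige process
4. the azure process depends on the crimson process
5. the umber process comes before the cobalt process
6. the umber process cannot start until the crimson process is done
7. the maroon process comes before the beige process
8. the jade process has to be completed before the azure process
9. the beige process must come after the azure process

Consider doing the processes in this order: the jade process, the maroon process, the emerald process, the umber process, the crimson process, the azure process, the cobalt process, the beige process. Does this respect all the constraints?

No

The sequence places the umber process ahead of the crimson process.
That contradicts the constraint that the crimson process must precede the umber process.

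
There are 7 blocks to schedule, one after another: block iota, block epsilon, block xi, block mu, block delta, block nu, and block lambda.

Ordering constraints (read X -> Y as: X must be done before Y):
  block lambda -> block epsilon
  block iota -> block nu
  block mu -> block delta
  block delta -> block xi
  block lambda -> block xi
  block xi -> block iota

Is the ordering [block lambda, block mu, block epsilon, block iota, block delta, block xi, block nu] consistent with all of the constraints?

No

Here block xi comes after block iota.
That contradicts the constraint that block xi must precede block iota.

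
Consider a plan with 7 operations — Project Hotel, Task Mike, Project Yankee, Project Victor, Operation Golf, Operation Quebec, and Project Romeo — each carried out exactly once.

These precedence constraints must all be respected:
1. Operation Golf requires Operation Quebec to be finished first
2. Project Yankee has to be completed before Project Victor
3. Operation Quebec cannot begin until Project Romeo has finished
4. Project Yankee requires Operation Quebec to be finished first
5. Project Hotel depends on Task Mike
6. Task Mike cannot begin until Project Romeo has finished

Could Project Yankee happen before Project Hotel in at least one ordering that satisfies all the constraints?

The constraints leave Project Yankee and Project Hotel unordered relative to each other; nothing requires Project Hotel earlier.
That means at least one valid schedule has Project Yankee before Project Hotel.

Yes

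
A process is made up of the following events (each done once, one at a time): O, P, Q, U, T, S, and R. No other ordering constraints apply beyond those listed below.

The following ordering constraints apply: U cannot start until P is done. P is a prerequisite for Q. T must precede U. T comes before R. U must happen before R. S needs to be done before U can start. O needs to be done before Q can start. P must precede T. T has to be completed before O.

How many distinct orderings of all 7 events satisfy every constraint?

The events with no prerequisites are P, S; any of them can be placed first.
Enumerating by repeatedly choosing an available event (one whose prerequisites are all placed) gives 22 distinct complete orderings.

22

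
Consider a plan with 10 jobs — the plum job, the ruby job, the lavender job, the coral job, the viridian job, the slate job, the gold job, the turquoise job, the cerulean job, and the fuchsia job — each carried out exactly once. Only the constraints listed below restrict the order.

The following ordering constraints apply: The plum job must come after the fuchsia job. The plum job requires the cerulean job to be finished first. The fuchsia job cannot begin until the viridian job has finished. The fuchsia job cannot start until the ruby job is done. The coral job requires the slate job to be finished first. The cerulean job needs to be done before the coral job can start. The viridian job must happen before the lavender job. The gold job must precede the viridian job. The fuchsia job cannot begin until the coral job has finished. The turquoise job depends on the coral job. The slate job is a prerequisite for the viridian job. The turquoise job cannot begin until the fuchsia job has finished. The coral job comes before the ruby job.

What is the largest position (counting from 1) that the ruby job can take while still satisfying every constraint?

7

The jobs that are forced after the ruby job, directly or by a chain of constraints, are the plum job, the turquoise job, the fuchsia job. That's 3 jobs.
With 3 mandatory successors out of 10 jobs total, the latest slot for the ruby job is 10−3 = 7, and it's reachable by doing all non-successors before the ruby job.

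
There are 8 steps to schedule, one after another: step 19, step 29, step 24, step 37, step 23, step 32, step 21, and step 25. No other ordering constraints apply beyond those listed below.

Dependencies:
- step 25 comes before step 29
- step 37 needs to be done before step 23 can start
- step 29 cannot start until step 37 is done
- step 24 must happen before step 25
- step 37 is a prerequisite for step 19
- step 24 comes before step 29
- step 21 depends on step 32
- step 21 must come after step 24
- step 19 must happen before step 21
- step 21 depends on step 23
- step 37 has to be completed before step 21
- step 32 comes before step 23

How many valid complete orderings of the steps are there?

264

3 steps have no prerequisites (step 24, step 37, step 32), so any of them could come first.
Counting all ways to extend the partial order to a total order gives 264.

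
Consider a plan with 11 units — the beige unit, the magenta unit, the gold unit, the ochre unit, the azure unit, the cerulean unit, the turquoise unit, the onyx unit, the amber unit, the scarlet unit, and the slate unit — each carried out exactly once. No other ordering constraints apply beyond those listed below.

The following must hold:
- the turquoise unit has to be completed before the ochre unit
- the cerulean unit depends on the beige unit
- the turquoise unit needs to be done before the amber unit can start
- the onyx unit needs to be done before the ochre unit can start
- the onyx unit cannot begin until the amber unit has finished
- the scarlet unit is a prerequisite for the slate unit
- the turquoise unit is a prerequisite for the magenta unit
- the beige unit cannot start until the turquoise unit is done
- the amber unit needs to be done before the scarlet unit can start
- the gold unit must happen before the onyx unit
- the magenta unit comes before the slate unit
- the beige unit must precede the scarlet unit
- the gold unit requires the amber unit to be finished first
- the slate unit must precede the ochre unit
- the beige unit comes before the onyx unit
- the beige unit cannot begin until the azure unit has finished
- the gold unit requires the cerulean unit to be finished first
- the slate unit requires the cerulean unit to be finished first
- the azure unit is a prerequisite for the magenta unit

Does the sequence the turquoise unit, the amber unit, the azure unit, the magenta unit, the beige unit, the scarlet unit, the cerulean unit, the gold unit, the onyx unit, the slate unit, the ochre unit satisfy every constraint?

Checking each listed constraint against this order: for instance, the turquoise unit is in position 1 and the ochre unit in position 11, so that constraint holds — and the remaining constraints check out the same way.

Yes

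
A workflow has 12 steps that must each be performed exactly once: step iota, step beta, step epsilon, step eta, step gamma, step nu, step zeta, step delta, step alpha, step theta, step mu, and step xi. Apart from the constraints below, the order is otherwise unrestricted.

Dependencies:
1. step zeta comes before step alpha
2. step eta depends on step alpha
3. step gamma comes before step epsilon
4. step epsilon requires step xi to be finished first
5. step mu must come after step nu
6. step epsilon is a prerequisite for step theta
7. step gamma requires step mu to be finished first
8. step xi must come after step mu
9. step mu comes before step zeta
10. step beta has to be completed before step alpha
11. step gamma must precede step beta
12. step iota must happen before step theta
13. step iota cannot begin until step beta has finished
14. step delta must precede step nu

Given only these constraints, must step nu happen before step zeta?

Yes

Tracing the constraints gives a chain: step nu → step mu → step zeta.
So step nu must precede step zeta in any valid ordering.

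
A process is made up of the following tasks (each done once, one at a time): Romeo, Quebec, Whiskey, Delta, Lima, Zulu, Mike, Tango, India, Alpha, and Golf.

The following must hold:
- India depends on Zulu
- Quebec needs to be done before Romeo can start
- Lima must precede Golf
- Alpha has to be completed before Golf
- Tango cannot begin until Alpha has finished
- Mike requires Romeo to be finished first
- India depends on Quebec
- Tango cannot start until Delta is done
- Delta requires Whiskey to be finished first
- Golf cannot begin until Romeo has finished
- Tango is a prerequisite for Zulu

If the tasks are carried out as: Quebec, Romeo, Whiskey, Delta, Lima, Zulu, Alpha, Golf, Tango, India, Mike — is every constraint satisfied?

In the proposed order, Zulu appears before Tango.
But one of the constraints requires Tango before Zulu, so this ordering violates it.

No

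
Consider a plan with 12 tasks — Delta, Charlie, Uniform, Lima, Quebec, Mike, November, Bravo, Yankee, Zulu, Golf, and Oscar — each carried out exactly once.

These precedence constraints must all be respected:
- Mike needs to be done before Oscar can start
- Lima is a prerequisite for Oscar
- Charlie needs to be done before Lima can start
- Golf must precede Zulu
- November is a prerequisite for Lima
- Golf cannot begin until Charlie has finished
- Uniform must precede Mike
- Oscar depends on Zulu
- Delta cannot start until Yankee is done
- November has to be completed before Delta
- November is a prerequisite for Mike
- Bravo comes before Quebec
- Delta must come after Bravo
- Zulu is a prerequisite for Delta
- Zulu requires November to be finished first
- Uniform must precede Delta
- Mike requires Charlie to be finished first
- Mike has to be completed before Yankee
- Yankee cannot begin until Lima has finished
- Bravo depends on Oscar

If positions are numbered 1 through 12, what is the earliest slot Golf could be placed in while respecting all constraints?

2

The only task forced before Golf (directly or transitively) is Charlie.
With 1 mandatory predecessor, the earliest Golf can sit is position 1+1 = 2, and placing just that one first achieves it.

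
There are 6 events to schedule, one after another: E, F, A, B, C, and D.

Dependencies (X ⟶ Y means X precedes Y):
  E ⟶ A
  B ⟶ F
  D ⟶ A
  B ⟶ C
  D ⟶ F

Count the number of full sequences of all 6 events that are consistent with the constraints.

61

3 events have no prerequisites (E, B, D), so any of them could come first.
Counting all ways to extend the partial order to a total order gives 61.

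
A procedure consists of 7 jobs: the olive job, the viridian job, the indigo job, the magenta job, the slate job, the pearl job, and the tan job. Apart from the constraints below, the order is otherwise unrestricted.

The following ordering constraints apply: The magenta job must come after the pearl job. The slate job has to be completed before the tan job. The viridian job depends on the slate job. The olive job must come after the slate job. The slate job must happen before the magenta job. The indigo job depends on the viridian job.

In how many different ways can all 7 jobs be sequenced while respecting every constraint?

240

The jobs with no prerequisites are the slate job, the pearl job; any of them can be placed first.
Enumerating by repeatedly choosing an available job (one whose prerequisites are all placed) gives 240 distinct complete orderings.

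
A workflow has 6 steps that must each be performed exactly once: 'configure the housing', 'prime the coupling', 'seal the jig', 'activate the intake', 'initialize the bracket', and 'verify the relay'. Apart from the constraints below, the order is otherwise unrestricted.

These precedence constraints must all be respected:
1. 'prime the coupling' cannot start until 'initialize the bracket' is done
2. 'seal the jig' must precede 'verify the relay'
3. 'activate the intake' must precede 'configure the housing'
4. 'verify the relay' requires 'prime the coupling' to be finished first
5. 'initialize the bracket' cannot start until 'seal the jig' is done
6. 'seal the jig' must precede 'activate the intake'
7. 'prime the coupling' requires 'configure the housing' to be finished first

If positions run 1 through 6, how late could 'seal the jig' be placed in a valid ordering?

1

Every step that must follow 'seal the jig' has to come after it. Tracing all chains starting from 'seal the jig', those steps are: 'configure the housing', 'prime the coupling', 'activate the intake', 'initialize the bracket', 'verify the relay' — 5 in total.
With 5 mandatory successors out of 6 steps total, the latest slot for 'seal the jig' is 6−5 = 1, and it's reachable by doing all non-successors before 'seal the jig'.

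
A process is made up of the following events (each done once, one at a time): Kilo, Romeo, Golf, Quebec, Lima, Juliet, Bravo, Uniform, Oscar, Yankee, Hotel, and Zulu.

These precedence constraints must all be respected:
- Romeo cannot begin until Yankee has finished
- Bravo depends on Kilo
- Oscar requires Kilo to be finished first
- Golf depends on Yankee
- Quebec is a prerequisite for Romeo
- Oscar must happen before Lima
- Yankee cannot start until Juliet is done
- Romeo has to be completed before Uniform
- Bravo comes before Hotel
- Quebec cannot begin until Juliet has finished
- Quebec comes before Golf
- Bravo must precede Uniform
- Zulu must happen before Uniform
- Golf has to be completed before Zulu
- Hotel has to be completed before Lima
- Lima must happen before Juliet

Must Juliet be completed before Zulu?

Tracing the constraints gives a chain: Juliet → Yankee → Golf → Zulu.
So Juliet must precede Zulu in any valid ordering.

Yes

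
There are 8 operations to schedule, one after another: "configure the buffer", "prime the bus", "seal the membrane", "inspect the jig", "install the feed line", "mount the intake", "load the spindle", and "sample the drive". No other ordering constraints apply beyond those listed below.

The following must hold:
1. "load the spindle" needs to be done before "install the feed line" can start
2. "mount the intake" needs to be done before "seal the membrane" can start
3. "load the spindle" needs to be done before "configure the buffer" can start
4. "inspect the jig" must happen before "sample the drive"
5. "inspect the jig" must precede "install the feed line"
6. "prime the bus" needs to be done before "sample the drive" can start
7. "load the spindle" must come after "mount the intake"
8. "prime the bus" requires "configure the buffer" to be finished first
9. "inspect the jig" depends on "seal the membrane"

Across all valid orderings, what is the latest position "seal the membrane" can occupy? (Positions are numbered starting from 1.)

Following every chain forward from "seal the membrane", the operations that must come later are "inspect the jig", "install the feed line", "sample the drive" — 3 of them.
So at least 3 operations follow "seal the membrane", putting "seal the membrane" no later than position 5. That position is achievable by scheduling everything else first.

5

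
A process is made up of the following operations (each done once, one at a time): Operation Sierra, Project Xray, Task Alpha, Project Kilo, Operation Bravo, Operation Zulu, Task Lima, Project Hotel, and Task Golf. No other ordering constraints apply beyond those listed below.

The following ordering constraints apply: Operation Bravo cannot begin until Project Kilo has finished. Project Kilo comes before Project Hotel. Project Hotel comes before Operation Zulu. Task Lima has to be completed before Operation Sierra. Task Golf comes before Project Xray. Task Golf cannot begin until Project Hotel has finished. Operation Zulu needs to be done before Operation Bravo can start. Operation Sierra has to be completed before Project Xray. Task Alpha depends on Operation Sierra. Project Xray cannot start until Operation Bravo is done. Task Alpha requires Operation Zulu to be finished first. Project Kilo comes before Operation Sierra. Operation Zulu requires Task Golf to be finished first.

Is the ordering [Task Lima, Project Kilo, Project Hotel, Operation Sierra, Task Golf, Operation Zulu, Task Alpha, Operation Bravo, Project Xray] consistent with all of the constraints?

Going through the constraints one by one, each required predecessor appears earlier in the sequence than its dependent — e.g. Project Kilo (position 2) is before Operation Bravo (position 8), as required.

Yes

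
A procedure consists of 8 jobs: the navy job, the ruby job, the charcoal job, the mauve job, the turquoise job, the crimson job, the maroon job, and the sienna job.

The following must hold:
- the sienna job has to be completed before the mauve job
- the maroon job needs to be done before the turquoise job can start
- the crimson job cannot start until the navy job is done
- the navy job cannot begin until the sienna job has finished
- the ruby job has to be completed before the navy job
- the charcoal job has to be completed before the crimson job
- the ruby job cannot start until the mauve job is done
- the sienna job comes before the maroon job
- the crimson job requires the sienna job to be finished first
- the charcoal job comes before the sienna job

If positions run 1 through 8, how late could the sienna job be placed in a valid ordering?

The jobs that are forced after the sienna job, directly or by a chain of constraints, are the navy job, the ruby job, the mauve job, the turquoise job, the crimson job, the maroon job. That's 6 jobs.
With 6 mandatory successors out of 8 jobs total, the latest slot for the sienna job is 8−6 = 2, and it's reachable by doing all non-successors before the sienna job.

2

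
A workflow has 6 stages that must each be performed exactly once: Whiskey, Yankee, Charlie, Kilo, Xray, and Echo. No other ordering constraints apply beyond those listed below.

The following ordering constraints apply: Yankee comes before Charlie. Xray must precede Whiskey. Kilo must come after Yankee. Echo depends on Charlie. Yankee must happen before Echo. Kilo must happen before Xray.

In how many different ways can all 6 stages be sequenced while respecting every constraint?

10

Only Yankee has no prerequisites, so it must go first.
Enumerating by repeatedly choosing an available stage (one whose prerequisites are all placed) gives 10 distinct complete orderings.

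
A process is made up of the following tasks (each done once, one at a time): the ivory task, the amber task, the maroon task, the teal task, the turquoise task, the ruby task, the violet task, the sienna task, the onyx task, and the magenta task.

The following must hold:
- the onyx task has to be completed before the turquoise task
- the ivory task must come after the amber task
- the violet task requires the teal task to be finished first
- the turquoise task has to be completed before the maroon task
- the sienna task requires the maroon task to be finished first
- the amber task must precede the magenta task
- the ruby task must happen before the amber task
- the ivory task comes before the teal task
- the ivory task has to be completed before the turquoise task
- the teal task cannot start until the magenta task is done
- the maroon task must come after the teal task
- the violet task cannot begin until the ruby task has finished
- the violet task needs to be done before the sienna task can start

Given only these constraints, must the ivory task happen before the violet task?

There is a constraint chain the ivory task → the teal task → the violet task.
That forces the ivory task before the violet task in every valid schedule.

Yes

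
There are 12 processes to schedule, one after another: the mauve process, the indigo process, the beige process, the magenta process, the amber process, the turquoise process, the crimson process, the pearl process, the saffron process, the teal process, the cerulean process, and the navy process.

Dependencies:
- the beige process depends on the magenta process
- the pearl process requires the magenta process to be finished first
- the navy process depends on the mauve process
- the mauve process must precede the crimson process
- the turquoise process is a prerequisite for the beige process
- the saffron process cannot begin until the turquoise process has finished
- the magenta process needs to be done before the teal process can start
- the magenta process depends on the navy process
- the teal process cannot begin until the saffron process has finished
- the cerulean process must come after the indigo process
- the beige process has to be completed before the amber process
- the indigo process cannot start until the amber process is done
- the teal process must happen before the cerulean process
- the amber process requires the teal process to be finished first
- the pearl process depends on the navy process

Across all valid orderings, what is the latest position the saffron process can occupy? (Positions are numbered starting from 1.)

8

Every process that must follow the saffron process has to come after it. Tracing all chains starting from the saffron process, those processes are: the indigo process, the amber process, the teal process, the cerulean process — 4 in total.
So at least 4 processes follow the saffron process, putting the saffron process no later than position 8. That position is achievable by scheduling everything else first.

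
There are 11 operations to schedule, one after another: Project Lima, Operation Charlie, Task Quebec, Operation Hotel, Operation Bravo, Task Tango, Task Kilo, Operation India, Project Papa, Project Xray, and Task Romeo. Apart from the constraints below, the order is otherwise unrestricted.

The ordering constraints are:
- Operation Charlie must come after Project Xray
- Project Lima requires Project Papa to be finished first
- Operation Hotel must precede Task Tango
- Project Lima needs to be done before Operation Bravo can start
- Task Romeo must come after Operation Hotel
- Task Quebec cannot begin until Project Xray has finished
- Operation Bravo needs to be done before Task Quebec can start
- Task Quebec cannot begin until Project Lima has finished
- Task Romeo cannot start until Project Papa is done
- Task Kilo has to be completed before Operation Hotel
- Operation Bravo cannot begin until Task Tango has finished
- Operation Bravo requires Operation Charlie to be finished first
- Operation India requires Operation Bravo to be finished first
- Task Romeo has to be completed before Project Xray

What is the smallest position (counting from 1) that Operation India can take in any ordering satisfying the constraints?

The operations that are forced before Operation India, directly or transitively, are Project Lima, Operation Charlie, Operation Hotel, Operation Bravo, Task Tango, Task Kilo, Project Papa, Project Xray, Task Romeo. That's 9 operations.
So at minimum 9 operations come before Operation India, putting Operation India no earlier than position 10. That position is achievable by scheduling exactly those predecessors first.

10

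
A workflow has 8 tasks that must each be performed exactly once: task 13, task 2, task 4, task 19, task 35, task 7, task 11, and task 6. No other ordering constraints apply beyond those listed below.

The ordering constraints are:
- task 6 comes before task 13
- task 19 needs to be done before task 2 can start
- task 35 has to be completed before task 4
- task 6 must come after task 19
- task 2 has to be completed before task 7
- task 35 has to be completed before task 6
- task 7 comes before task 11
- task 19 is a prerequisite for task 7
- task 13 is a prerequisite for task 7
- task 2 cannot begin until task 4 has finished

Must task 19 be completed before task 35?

Task 19 and task 35 are not related by any chain of constraints.
So task 19 can come before task 35 or after — it is not forced.

No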